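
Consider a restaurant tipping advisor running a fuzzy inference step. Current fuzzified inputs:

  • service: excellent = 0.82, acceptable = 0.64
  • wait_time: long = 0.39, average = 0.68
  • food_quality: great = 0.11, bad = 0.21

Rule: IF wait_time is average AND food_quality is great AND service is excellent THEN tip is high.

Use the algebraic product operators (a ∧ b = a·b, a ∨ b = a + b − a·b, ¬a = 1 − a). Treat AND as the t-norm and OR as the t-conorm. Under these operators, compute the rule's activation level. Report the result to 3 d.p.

0.061

firing strength: average=0.68, great=0.11, excellent=0.82; AND[a·b] → w = 0.0613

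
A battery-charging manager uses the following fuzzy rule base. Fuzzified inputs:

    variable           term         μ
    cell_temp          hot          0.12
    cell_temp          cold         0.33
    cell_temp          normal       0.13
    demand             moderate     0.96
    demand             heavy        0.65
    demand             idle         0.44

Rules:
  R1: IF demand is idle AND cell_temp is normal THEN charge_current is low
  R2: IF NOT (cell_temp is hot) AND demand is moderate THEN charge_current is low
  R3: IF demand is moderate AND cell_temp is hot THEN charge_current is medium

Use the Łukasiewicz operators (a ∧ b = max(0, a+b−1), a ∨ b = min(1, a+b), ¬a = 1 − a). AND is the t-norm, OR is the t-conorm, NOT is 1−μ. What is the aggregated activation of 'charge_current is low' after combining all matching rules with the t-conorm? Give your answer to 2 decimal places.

0.84

R1: idle=0.44, normal=0.13; AND[max(0, a+b−1)] → w = 0.00
R2: ¬hot=1−0.12=0.88, moderate=0.96; AND[max(0, a+b−1)] → w = 0.84
R3: moderate=0.96, hot=0.12; AND[max(0, a+b−1)] → w = 0.08
Rules with consequent 'low': {R1, R2} → strengths 0.00, 0.84
Aggregate via t-conorm [min(1, a+b)]: 0.84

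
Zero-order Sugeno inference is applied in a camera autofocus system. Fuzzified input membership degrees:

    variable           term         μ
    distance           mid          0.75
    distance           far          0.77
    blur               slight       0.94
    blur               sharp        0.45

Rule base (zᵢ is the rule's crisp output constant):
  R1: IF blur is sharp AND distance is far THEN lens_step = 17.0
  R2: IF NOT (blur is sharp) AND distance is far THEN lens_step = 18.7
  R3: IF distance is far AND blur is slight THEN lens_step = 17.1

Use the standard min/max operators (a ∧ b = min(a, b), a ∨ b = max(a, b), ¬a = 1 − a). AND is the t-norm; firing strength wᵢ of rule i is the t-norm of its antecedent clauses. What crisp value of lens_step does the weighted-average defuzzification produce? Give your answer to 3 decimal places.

17.572

R1 (z=17.0): sharp=0.45, far=0.77; AND[min(a, b)] → w = 0.45
R2 (z=18.7): ¬sharp=1−0.45=0.55, far=0.77; AND[min(a, b)] → w = 0.55
R3 (z=17.1): far=0.77, slight=0.94; AND[min(a, b)] → w = 0.77
Weighted average = (0.45·17.0 + 0.55·18.7 + 0.77·17.1) / (0.45 + 0.55 + 0.77)
  = 31.1020 / 1.7700 = 17.572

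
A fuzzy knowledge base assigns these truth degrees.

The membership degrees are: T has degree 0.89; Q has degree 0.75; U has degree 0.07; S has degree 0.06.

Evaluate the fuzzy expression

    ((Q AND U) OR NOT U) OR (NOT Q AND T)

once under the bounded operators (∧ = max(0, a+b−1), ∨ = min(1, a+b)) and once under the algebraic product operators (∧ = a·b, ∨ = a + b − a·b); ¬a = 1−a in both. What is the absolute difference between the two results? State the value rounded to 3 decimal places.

0.052

Under bounded:
  Q AND U = max(0, a+b−1) on (0.75, 0.07) = 0.00
  NOT U = 1 − 0.07 = 0.93
  (Q AND U) OR NOT U = min(1, a+b) on (0.00, 0.93) = 0.93
  NOT Q = 1 − 0.75 = 0.25
  NOT Q AND T = max(0, a+b−1) on (0.25, 0.89) = 0.14
  ((Q AND U) OR NOT U) OR (NOT Q AND T) = min(1, a+b) on (0.93, 0.14) = 1.00
  → value = 1.0000
Under algebraic product:
  Q AND U = a·b on (0.7500, 0.0700) = 0.0525
  NOT U = 1 − 0.0700 = 0.9300
  (Q AND U) OR NOT U = a + b − a·b on (0.0525, 0.9300) = 0.9337
  NOT Q = 1 − 0.7500 = 0.2500
  NOT Q AND T = a·b on (0.2500, 0.8900) = 0.2225
  ((Q AND U) OR NOT U) OR (NOT Q AND T) = a + b − a·b on (0.9337, 0.2225) = 0.9484
  → value = 0.9484
|1.0000 − 0.9484| = 0.052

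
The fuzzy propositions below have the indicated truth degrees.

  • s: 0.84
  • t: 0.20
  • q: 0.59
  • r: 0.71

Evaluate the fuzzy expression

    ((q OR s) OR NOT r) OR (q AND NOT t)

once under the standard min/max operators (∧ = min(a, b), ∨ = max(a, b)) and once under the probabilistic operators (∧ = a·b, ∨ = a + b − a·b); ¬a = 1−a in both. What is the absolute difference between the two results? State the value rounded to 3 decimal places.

Under standard min/max:
  q OR s = max(a, b) on (0.59, 0.84) = 0.84
  NOT r = 1 − 0.71 = 0.29
  (q OR s) OR NOT r = max(a, b) on (0.84, 0.29) = 0.84
  NOT t = 1 − 0.20 = 0.80
  q AND NOT t = min(a, b) on (0.59, 0.80) = 0.59
  ((q OR s) OR NOT r) OR (q AND NOT t) = max(a, b) on (0.84, 0.59) = 0.84
  → value = 0.8400
Under probabilistic:
  q OR s = a + b − a·b on (0.5900, 0.8400) = 0.9344
  NOT r = 1 − 0.7100 = 0.2900
  (q OR s) OR NOT r = a + b − a·b on (0.9344, 0.2900) = 0.9534
  NOT t = 1 − 0.2000 = 0.8000
  q AND NOT t = a·b on (0.5900, 0.8000) = 0.4720
  ((q OR s) OR NOT r) OR (q AND NOT t) = a + b − a·b on (0.9534, 0.4720) = 0.9754
  → value = 0.9754
|0.8400 − 0.9754| = 0.135

0.135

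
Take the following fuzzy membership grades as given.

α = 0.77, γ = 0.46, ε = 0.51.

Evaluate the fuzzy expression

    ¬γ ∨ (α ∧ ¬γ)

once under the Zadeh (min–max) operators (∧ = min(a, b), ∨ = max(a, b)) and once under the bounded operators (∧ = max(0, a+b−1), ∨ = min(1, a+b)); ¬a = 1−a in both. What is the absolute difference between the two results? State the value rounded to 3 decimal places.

0.310

Under Zadeh (min–max):
  ¬γ = 1 − 0.46 = 0.54
  ¬γ = 1 − 0.46 = 0.54
  α ∧ ¬γ = min(a, b) on (0.77, 0.54) = 0.54
  ¬γ ∨ (α ∧ ¬γ) = max(a, b) on (0.54, 0.54) = 0.54
  → value = 0.5400
Under bounded:
  ¬γ = 1 − 0.46 = 0.54
  ¬γ = 1 − 0.46 = 0.54
  α ∧ ¬γ = max(0, a+b−1) on (0.77, 0.54) = 0.31
  ¬γ ∨ (α ∧ ¬γ) = min(1, a+b) on (0.54, 0.31) = 0.85
  → value = 0.8500
|0.5400 − 0.8500| = 0.310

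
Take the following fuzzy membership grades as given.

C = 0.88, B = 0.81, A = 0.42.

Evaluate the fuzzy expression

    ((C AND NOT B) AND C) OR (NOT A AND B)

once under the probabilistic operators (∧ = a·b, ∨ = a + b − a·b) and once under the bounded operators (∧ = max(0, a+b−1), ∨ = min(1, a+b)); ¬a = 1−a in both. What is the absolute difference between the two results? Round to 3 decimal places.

0.158

Under probabilistic:
  NOT B = 1 − 0.8100 = 0.1900
  C AND NOT B = a·b on (0.8800, 0.1900) = 0.1672
  (C AND NOT B) AND C = a·b on (0.1672, 0.8800) = 0.1471
  NOT A = 1 − 0.4200 = 0.5800
  NOT A AND B = a·b on (0.5800, 0.8100) = 0.4698
  ((C AND NOT B) AND C) OR (NOT A AND B) = a + b − a·b on (0.1471, 0.4698) = 0.5478
  → value = 0.5478
Under bounded:
  NOT B = 1 − 0.81 = 0.19
  C AND NOT B = max(0, a+b−1) on (0.88, 0.19) = 0.07
  (C AND NOT B) AND C = max(0, a+b−1) on (0.07, 0.88) = 0.00
  NOT A = 1 − 0.42 = 0.58
  NOT A AND B = max(0, a+b−1) on (0.58, 0.81) = 0.39
  ((C AND NOT B) AND C) OR (NOT A AND B) = min(1, a+b) on (0.00, 0.39) = 0.39
  → value = 0.3900
|0.5478 − 0.3900| = 0.158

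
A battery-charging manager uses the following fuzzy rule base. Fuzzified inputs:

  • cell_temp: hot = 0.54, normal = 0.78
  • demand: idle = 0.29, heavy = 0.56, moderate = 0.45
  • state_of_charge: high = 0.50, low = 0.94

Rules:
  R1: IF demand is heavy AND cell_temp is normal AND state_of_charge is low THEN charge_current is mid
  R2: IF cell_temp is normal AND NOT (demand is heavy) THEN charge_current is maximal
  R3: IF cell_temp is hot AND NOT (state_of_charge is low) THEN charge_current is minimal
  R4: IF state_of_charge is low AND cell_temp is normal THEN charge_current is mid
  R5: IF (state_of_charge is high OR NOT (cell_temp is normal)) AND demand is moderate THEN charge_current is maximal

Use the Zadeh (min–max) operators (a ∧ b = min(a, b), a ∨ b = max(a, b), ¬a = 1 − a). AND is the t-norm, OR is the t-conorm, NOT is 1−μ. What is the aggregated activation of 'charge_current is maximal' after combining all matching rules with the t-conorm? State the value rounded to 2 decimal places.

R1: heavy=0.56, normal=0.78, low=0.94; AND[min(a, b)] → w = 0.56
R2: normal=0.78, ¬heavy=1−0.56=0.44; AND[min(a, b)] → w = 0.44
R3: hot=0.54, ¬low=1−0.94=0.06; AND[min(a, b)] → w = 0.06
R4: low=0.94, normal=0.78; AND[min(a, b)] → w = 0.78
R5: (high=0.50 OR ¬normal=1−0.78=0.22) = 0.50; AND[min(a, b)] with moderate=0.45 → w = 0.45
Rules with consequent 'maximal': {R2, R5} → strengths 0.44, 0.45
Aggregate via t-conorm [max(a, b)]: 0.45

0.45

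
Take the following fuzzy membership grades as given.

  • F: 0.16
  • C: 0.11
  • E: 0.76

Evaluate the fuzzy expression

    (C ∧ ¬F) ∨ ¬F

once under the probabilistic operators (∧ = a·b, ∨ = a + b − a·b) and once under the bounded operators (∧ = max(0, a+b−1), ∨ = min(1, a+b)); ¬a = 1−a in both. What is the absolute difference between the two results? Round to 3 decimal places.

0.015

Under probabilistic:
  ¬F = 1 − 0.1600 = 0.8400
  C ∧ ¬F = a·b on (0.1100, 0.8400) = 0.0924
  ¬F = 1 − 0.1600 = 0.8400
  (C ∧ ¬F) ∨ ¬F = a + b − a·b on (0.0924, 0.8400) = 0.8548
  → value = 0.8548
Under bounded:
  ¬F = 1 − 0.16 = 0.84
  C ∧ ¬F = max(0, a+b−1) on (0.11, 0.84) = 0.00
  ¬F = 1 − 0.16 = 0.84
  (C ∧ ¬F) ∨ ¬F = min(1, a+b) on (0.00, 0.84) = 0.84
  → value = 0.8400
|0.8548 − 0.8400| = 0.015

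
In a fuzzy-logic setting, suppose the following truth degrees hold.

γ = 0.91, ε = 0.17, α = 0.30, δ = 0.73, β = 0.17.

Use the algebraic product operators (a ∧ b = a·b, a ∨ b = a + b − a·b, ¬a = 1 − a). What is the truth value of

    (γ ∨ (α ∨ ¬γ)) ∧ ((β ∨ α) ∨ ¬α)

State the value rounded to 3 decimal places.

¬γ = 1 − 0.9100 = 0.0900
α ∨ ¬γ = a + b − a·b on (0.3000, 0.0900) = 0.3630
γ ∨ (α ∨ ¬γ) = a + b − a·b on (0.9100, 0.3630) = 0.9427
β ∨ α = a + b − a·b on (0.1700, 0.3000) = 0.4190
¬α = 1 − 0.3000 = 0.7000
(β ∨ α) ∨ ¬α = a + b − a·b on (0.4190, 0.7000) = 0.8257
(γ ∨ (α ∨ ¬γ)) ∧ ((β ∨ α) ∨ ¬α) = a·b on (0.9427, 0.8257) = 0.7784

0.778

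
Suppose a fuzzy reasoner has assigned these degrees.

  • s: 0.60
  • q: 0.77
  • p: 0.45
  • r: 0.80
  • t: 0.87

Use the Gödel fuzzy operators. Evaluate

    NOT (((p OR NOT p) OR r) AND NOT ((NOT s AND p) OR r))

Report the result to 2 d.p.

0.80

NOT p = 1 − 0.45 = 0.55
p OR NOT p = max(a, b) on (0.45, 0.55) = 0.55
(p OR NOT p) OR r = max(a, b) on (0.55, 0.80) = 0.80
NOT s = 1 − 0.60 = 0.40
NOT s AND p = min(a, b) on (0.40, 0.45) = 0.40
(NOT s AND p) OR r = max(a, b) on (0.40, 0.80) = 0.80
NOT ((NOT s AND p) OR r) = 1 − 0.80 = 0.20
((p OR NOT p) OR r) AND NOT ((NOT s AND p) OR r) = min(a, b) on (0.80, 0.20) = 0.20
NOT (((p OR NOT p) OR r) AND NOT ((NOT s AND p) OR r)) = 1 − 0.20 = 0.80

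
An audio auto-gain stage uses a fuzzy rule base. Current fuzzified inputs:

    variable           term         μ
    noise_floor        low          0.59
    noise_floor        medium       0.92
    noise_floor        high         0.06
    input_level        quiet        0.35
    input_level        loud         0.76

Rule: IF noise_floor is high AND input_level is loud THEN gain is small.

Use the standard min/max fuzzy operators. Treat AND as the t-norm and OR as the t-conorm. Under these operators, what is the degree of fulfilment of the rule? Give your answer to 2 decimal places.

firing strength: high=0.06, loud=0.76; AND[min(a, b)] → w = 0.06

0.06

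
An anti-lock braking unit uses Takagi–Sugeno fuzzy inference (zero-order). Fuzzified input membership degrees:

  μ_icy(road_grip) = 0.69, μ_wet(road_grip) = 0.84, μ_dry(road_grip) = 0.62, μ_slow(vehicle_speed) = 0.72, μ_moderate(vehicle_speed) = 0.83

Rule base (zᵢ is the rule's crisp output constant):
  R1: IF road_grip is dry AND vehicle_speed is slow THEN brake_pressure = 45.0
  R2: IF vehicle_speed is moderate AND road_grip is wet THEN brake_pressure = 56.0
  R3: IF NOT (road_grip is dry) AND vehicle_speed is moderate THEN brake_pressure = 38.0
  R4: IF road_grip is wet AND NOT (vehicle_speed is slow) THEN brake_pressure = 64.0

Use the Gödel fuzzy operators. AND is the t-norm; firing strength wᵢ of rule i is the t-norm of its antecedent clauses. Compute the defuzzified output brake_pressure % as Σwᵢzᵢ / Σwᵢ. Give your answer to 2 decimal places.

50.59

R1 (z=45.0): dry=0.62, slow=0.72; AND[min(a, b)] → w = 0.62
R2 (z=56.0): moderate=0.83, wet=0.84; AND[min(a, b)] → w = 0.83
R3 (z=38.0): ¬dry=1−0.62=0.38, moderate=0.83; AND[min(a, b)] → w = 0.38
R4 (z=64.0): wet=0.84, ¬slow=1−0.72=0.28; AND[min(a, b)] → w = 0.28
Weighted average = (0.62·45.0 + 0.83·56.0 + 0.38·38.0 + 0.28·64.0) / (0.62 + 0.83 + 0.38 + 0.28)
  = 106.7400 / 2.1100 = 50.59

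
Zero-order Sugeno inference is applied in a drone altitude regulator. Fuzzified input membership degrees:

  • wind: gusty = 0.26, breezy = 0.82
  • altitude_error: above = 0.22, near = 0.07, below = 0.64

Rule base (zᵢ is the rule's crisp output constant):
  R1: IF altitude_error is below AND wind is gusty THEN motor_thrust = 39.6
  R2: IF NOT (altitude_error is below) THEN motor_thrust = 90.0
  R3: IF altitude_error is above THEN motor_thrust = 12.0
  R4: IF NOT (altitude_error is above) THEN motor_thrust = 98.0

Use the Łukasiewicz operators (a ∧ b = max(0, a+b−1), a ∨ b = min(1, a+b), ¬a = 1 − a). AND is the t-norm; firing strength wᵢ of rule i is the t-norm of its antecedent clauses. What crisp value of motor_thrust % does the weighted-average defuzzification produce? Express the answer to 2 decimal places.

R1 (z=39.6): below=0.64, gusty=0.26; AND[max(0, a+b−1)] → w = 0.00
R2 (z=90.0): ¬below=1−0.64=0.36 → w = 0.36
R3 (z=12.0): above=0.22 → w = 0.22
R4 (z=98.0): ¬above=1−0.22=0.78 → w = 0.78
Weighted average = (0.00·39.6 + 0.36·90.0 + 0.22·12.0 + 0.78·98.0) / (0.00 + 0.36 + 0.22 + 0.78)
  = 111.4800 / 1.3600 = 81.97

81.97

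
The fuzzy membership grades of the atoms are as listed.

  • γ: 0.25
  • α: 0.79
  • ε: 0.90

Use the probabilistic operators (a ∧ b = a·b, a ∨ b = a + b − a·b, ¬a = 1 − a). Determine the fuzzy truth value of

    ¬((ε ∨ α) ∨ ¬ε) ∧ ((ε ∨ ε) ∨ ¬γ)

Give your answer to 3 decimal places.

ε ∨ α = a + b − a·b on (0.9000, 0.7900) = 0.9790
¬ε = 1 − 0.9000 = 0.1000
(ε ∨ α) ∨ ¬ε = a + b − a·b on (0.9790, 0.1000) = 0.9811
¬((ε ∨ α) ∨ ¬ε) = 1 − 0.9811 = 0.0189
ε ∨ ε = a + b − a·b on (0.9000, 0.9000) = 0.9900
¬γ = 1 − 0.2500 = 0.7500
(ε ∨ ε) ∨ ¬γ = a + b − a·b on (0.9900, 0.7500) = 0.9975
¬((ε ∨ α) ∨ ¬ε) ∧ ((ε ∨ ε) ∨ ¬γ) = a·b on (0.0189, 0.9975) = 0.0189

0.019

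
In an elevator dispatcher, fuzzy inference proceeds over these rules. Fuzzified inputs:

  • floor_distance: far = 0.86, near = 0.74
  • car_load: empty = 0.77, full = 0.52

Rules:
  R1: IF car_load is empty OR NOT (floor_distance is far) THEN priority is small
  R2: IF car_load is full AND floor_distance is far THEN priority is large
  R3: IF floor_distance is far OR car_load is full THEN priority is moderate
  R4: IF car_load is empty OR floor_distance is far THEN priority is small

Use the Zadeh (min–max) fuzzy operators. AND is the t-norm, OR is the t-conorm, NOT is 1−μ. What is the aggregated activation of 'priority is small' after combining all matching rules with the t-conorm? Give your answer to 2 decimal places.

R1: empty=0.77, ¬far=1−0.86=0.14; OR[max(a, b)] → w = 0.77
R2: full=0.52, far=0.86; AND[min(a, b)] → w = 0.52
R3: far=0.86, full=0.52; OR[max(a, b)] → w = 0.86
R4: empty=0.77, far=0.86; OR[max(a, b)] → w = 0.86
Rules with consequent 'small': {R1, R4} → strengths 0.77, 0.86
Aggregate via t-conorm [max(a, b)]: 0.86

0.86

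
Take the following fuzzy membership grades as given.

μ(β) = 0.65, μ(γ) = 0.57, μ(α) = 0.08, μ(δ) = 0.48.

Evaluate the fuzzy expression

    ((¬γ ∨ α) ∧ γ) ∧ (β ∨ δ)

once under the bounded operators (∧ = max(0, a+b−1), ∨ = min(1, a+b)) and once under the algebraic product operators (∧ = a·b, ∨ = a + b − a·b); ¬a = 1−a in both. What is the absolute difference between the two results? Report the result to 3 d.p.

0.142

Under bounded:
  ¬γ = 1 − 0.57 = 0.43
  ¬γ ∨ α = min(1, a+b) on (0.43, 0.08) = 0.51
  (¬γ ∨ α) ∧ γ = max(0, a+b−1) on (0.51, 0.57) = 0.08
  β ∨ δ = min(1, a+b) on (0.65, 0.48) = 1.00
  ((¬γ ∨ α) ∧ γ) ∧ (β ∨ δ) = max(0, a+b−1) on (0.08, 1.00) = 0.08
  → value = 0.0800
Under algebraic product:
  ¬γ = 1 − 0.5700 = 0.4300
  ¬γ ∨ α = a + b − a·b on (0.4300, 0.0800) = 0.4756
  (¬γ ∨ α) ∧ γ = a·b on (0.4756, 0.5700) = 0.2711
  β ∨ δ = a + b − a·b on (0.6500, 0.4800) = 0.8180
  ((¬γ ∨ α) ∧ γ) ∧ (β ∨ δ) = a·b on (0.2711, 0.8180) = 0.2218
  → value = 0.2218
|0.0800 − 0.2218| = 0.142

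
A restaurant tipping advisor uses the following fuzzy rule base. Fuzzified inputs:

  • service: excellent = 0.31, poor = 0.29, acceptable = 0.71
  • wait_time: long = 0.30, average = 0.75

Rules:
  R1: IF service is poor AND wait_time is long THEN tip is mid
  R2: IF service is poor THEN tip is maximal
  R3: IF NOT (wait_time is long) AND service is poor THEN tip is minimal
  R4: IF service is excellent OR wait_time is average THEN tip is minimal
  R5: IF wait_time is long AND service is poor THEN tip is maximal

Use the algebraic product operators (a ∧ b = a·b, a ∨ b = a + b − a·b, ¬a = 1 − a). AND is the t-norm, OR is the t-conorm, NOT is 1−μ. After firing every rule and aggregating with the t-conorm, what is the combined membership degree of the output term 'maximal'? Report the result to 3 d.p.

0.352

R1: poor=0.29, long=0.30; AND[a·b] → w = 0.0870
R2: poor=0.29 → w = 0.2900
R3: ¬long=1−0.30=0.70, poor=0.29; AND[a·b] → w = 0.2030
R4: excellent=0.31, average=0.75; OR[a + b − a·b] → w = 0.8275
R5: long=0.30, poor=0.29; AND[a·b] → w = 0.0870
Rules with consequent 'maximal': {R2, R5} → strengths 0.2900, 0.0870
Aggregate via t-conorm [a + b − a·b]: 0.3518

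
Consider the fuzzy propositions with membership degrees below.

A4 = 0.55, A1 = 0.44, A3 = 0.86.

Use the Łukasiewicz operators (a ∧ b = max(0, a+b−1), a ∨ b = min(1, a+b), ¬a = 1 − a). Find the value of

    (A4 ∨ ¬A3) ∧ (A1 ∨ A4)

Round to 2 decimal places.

¬A3 = 1 − 0.86 = 0.14
A4 ∨ ¬A3 = min(1, a+b) on (0.55, 0.14) = 0.69
A1 ∨ A4 = min(1, a+b) on (0.44, 0.55) = 0.99
(A4 ∨ ¬A3) ∧ (A1 ∨ A4) = max(0, a+b−1) on (0.69, 0.99) = 0.68

0.68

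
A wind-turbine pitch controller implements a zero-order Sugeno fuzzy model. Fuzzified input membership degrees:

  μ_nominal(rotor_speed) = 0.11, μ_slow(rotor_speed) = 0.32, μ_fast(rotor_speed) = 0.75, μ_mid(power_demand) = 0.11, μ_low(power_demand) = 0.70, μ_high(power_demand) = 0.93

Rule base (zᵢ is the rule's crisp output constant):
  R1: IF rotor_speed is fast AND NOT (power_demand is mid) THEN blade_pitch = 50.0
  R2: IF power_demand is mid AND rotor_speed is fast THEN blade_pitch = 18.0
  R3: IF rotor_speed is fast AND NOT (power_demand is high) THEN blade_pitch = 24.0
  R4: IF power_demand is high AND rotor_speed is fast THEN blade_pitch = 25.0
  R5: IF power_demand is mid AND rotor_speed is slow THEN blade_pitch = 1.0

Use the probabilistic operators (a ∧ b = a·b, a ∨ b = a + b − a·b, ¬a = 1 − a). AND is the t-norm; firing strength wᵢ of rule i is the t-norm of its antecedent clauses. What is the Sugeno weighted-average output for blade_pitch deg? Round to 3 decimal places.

R1 (z=50.0): fast=0.75, ¬mid=1−0.11=0.89; AND[a·b] → w = 0.6675
R2 (z=18.0): mid=0.11, fast=0.75; AND[a·b] → w = 0.0825
R3 (z=24.0): fast=0.75, ¬high=1−0.93=0.07; AND[a·b] → w = 0.0525
R4 (z=25.0): high=0.93, fast=0.75; AND[a·b] → w = 0.6975
R5 (z=1.0): mid=0.11, slow=0.32; AND[a·b] → w = 0.0352
Weighted average = (0.6675·50.0 + 0.0825·18.0 + 0.0525·24.0 + 0.6975·25.0 + 0.0352·1.0) / (0.6675 + 0.0825 + 0.0525 + 0.6975 + 0.0352)
  = 53.5927 / 1.5352 = 34.909

34.909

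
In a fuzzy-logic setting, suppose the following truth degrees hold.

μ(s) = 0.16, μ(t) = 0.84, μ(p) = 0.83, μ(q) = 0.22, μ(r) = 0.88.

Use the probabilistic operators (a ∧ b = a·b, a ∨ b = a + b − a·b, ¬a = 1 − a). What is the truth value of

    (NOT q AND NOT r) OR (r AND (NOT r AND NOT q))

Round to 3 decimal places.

NOT q = 1 − 0.2200 = 0.7800
NOT r = 1 − 0.8800 = 0.1200
NOT q AND NOT r = a·b on (0.7800, 0.1200) = 0.0936
NOT r = 1 − 0.8800 = 0.1200
NOT q = 1 − 0.2200 = 0.7800
NOT r AND NOT q = a·b on (0.1200, 0.7800) = 0.0936
r AND (NOT r AND NOT q) = a·b on (0.8800, 0.0936) = 0.0824
(NOT q AND NOT r) OR (r AND (NOT r AND NOT q)) = a + b − a·b on (0.0936, 0.0824) = 0.1683

0.168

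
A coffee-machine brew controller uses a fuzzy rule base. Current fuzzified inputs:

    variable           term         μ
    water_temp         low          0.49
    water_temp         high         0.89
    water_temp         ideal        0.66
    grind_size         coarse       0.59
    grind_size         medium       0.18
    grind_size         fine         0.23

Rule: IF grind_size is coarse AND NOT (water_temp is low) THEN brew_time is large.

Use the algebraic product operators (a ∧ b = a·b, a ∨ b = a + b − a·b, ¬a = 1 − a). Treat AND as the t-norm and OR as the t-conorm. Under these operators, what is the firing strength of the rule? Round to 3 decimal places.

0.301

firing strength: coarse=0.59, ¬low=1−0.49=0.51; AND[a·b] → w = 0.3009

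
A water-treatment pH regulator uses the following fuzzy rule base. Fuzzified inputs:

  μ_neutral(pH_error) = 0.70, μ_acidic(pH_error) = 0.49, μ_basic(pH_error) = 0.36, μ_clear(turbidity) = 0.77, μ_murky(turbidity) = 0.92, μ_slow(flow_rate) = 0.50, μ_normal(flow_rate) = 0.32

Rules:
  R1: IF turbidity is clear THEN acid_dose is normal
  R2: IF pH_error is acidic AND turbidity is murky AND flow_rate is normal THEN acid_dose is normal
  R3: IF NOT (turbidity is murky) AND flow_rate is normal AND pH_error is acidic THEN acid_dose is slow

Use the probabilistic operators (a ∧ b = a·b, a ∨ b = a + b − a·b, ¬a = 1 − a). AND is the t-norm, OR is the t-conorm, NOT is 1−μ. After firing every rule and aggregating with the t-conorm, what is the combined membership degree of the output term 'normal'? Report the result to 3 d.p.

0.803

R1: clear=0.77 → w = 0.7700
R2: acidic=0.49, murky=0.92, normal=0.32; AND[a·b] → w = 0.1443
R3: ¬murky=1−0.92=0.08, normal=0.32, acidic=0.49; AND[a·b] → w = 0.0125
Rules with consequent 'normal': {R1, R2} → strengths 0.7700, 0.1443
Aggregate via t-conorm [a + b − a·b]: 0.8032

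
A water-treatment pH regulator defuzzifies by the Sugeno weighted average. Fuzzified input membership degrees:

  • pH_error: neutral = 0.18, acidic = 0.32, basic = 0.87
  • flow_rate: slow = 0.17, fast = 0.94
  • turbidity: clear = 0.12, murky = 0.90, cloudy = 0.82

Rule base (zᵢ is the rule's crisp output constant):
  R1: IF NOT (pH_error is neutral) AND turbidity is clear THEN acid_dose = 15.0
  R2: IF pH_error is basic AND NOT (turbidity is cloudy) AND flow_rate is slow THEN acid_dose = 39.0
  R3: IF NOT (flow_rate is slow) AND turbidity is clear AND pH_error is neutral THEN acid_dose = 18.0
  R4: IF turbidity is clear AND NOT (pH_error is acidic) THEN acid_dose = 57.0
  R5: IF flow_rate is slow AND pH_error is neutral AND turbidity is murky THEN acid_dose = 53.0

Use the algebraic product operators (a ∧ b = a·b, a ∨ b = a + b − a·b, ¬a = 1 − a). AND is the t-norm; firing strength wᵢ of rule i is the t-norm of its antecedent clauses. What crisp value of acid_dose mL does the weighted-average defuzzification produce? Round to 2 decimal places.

R1 (z=15.0): ¬neutral=1−0.18=0.82, clear=0.12; AND[a·b] → w = 0.0984
R2 (z=39.0): basic=0.87, ¬cloudy=1−0.82=0.18, slow=0.17; AND[a·b] → w = 0.0266
R3 (z=18.0): ¬slow=1−0.17=0.83, clear=0.12, neutral=0.18; AND[a·b] → w = 0.0179
R4 (z=57.0): clear=0.12, ¬acidic=1−0.32=0.68; AND[a·b] → w = 0.0816
R5 (z=53.0): slow=0.17, neutral=0.18, murky=0.90; AND[a·b] → w = 0.0275
Weighted average = (0.0984·15.0 + 0.0266·39.0 + 0.0179·18.0 + 0.0816·57.0 + 0.0275·53.0) / (0.0984 + 0.0266 + 0.0179 + 0.0816 + 0.0275)
  = 8.9478 / 0.2521 = 35.49

35.49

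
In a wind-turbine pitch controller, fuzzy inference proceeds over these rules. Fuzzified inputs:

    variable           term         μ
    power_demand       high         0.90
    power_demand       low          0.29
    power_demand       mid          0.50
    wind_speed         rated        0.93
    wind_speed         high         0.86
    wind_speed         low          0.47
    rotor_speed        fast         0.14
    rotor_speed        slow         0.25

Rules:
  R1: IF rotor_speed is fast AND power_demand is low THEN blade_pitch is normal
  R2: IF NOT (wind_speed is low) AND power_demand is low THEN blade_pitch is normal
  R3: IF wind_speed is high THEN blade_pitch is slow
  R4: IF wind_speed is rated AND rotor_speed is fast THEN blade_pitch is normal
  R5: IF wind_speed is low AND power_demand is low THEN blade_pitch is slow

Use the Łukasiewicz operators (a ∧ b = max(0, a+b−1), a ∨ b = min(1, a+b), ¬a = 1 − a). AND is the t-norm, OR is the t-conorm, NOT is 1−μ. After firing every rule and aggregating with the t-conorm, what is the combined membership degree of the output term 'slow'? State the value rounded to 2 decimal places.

R1: fast=0.14, low=0.29; AND[max(0, a+b−1)] → w = 0.00
R2: ¬low=1−0.47=0.53, low=0.29; AND[max(0, a+b−1)] → w = 0.00
R3: high=0.86 → w = 0.86
R4: rated=0.93, fast=0.14; AND[max(0, a+b−1)] → w = 0.07
R5: low=0.47, low=0.29; AND[max(0, a+b−1)] → w = 0.00
Rules with consequent 'slow': {R3, R5} → strengths 0.86, 0.00
Aggregate via t-conorm [min(1, a+b)]: 0.86

0.86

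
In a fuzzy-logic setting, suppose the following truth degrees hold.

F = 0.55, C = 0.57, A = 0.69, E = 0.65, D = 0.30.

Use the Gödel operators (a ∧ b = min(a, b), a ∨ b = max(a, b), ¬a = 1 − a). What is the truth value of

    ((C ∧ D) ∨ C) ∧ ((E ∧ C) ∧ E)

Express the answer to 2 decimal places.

C ∧ D = min(a, b) on (0.57, 0.30) = 0.30
(C ∧ D) ∨ C = max(a, b) on (0.30, 0.57) = 0.57
E ∧ C = min(a, b) on (0.65, 0.57) = 0.57
(E ∧ C) ∧ E = min(a, b) on (0.57, 0.65) = 0.57
((C ∧ D) ∨ C) ∧ ((E ∧ C) ∧ E) = min(a, b) on (0.57, 0.57) = 0.57

0.57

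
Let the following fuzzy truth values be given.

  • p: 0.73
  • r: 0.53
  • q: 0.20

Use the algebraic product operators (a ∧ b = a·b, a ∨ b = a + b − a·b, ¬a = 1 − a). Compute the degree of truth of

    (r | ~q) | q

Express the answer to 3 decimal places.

0.925

~q = 1 − 0.2000 = 0.8000
r | ~q = a + b − a·b on (0.5300, 0.8000) = 0.9060
(r | ~q) | q = a + b − a·b on (0.9060, 0.2000) = 0.9248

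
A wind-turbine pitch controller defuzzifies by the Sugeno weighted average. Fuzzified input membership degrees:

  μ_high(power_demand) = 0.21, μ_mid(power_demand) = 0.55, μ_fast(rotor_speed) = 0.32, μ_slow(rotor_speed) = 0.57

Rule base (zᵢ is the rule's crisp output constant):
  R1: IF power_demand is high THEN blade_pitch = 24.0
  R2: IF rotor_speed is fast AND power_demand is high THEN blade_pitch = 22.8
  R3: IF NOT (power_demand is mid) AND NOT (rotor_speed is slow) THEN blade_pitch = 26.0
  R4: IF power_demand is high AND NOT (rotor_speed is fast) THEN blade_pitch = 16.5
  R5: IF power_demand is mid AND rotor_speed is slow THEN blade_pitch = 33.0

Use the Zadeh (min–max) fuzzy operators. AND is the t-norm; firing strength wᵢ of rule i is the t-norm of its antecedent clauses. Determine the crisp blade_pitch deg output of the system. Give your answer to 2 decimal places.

R1 (z=24.0): high=0.21 → w = 0.21
R2 (z=22.8): fast=0.32, high=0.21; AND[min(a, b)] → w = 0.21
R3 (z=26.0): ¬mid=1−0.55=0.45, ¬slow=1−0.57=0.43; AND[min(a, b)] → w = 0.43
R4 (z=16.5): high=0.21, ¬fast=1−0.32=0.68; AND[min(a, b)] → w = 0.21
R5 (z=33.0): mid=0.55, slow=0.57; AND[min(a, b)] → w = 0.55
Weighted average = (0.21·24.0 + 0.21·22.8 + 0.43·26.0 + 0.21·16.5 + 0.55·33.0) / (0.21 + 0.21 + 0.43 + 0.21 + 0.55)
  = 42.6230 / 1.6100 = 26.47

26.47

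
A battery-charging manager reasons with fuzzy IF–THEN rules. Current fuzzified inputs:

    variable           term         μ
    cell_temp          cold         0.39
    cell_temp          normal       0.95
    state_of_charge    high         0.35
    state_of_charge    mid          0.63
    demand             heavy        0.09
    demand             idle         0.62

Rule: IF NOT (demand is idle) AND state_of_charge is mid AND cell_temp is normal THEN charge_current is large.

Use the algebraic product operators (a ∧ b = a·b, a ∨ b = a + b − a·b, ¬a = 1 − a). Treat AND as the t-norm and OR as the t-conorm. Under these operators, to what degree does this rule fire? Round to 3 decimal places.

firing strength: ¬idle=1−0.62=0.38, mid=0.63, normal=0.95; AND[a·b] → w = 0.2274

0.227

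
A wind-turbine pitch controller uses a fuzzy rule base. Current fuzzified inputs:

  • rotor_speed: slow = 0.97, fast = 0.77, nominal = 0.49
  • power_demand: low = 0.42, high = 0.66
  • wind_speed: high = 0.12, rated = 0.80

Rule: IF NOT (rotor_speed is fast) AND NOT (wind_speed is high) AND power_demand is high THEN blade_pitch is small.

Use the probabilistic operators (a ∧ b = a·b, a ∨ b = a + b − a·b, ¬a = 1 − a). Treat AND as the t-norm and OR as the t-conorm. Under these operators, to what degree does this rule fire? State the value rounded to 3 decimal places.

0.134

firing strength: ¬fast=1−0.77=0.23, ¬high=1−0.12=0.88, high=0.66; AND[a·b] → w = 0.1336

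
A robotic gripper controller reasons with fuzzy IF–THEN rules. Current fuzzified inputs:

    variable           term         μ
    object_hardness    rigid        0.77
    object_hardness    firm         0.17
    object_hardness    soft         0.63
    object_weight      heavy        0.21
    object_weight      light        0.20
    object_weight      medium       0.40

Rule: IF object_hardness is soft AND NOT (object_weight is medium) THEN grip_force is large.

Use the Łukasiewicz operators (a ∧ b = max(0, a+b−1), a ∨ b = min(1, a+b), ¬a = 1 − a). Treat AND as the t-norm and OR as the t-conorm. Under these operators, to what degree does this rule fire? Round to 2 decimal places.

0.23

firing strength: soft=0.63, ¬medium=1−0.40=0.60; AND[max(0, a+b−1)] → w = 0.23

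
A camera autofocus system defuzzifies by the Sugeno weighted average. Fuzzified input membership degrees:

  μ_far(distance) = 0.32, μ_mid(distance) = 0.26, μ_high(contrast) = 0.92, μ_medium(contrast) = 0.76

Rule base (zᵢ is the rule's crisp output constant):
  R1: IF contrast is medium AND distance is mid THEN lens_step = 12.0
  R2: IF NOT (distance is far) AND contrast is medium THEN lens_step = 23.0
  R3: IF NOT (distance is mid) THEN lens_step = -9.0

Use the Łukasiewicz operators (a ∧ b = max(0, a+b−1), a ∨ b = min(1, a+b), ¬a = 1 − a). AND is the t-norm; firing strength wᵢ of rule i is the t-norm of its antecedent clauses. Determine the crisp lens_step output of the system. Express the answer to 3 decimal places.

R1 (z=12.0): medium=0.76, mid=0.26; AND[max(0, a+b−1)] → w = 0.02
R2 (z=23.0): ¬far=1−0.32=0.68, medium=0.76; AND[max(0, a+b−1)] → w = 0.44
R3 (z=-9.0): ¬mid=1−0.26=0.74 → w = 0.74
Weighted average = (0.02·12.0 + 0.44·23.0 + 0.74·-9.0) / (0.02 + 0.44 + 0.74)
  = 3.7000 / 1.2000 = 3.083

3.083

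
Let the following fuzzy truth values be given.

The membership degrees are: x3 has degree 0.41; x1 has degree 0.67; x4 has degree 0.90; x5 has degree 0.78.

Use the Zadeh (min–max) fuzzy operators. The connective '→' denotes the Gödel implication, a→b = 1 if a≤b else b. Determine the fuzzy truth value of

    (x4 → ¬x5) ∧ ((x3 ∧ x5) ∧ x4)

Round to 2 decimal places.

¬x5 = 1 − 0.78 = 0.22
x4 → ¬x5  [Gödel: 1 if a≤b else b] with a=0.90, b=0.22 → 0.22
x3 ∧ x5 = min(a, b) on (0.41, 0.78) = 0.41
(x3 ∧ x5) ∧ x4 = min(a, b) on (0.41, 0.90) = 0.41
(x4 → ¬x5) ∧ ((x3 ∧ x5) ∧ x4) = min(a, b) on (0.22, 0.41) = 0.22

0.22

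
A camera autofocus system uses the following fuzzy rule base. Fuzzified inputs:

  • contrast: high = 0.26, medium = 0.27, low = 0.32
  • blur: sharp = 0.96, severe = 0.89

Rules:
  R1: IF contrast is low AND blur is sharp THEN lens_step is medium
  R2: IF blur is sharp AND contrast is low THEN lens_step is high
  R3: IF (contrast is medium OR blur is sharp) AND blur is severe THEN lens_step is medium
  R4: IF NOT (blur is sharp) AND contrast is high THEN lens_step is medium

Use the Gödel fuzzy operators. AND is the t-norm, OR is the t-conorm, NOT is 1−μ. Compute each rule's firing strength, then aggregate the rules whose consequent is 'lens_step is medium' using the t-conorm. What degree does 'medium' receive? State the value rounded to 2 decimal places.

0.89

R1: low=0.32, sharp=0.96; AND[min(a, b)] → w = 0.32
R2: sharp=0.96, low=0.32; AND[min(a, b)] → w = 0.32
R3: (medium=0.27 OR sharp=0.96) = 0.96; AND[min(a, b)] with severe=0.89 → w = 0.89
R4: ¬sharp=1−0.96=0.04, high=0.26; AND[min(a, b)] → w = 0.04
Rules with consequent 'medium': {R1, R3, R4} → strengths 0.32, 0.89, 0.04
Aggregate via t-conorm [max(a, b)]: 0.89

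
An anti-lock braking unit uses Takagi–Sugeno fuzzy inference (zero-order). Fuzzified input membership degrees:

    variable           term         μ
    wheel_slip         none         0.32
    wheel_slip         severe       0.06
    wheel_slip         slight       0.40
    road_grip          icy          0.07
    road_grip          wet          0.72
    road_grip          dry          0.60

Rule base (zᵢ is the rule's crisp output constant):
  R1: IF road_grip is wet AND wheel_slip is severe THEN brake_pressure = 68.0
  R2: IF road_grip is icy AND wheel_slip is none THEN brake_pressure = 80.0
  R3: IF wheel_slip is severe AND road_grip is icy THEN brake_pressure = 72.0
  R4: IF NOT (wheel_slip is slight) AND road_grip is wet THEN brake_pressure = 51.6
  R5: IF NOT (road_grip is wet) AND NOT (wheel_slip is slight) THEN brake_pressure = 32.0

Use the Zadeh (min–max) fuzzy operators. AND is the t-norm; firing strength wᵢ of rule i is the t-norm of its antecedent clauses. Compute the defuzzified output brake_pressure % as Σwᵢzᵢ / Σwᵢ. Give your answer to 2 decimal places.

50.39

R1 (z=68.0): wet=0.72, severe=0.06; AND[min(a, b)] → w = 0.06
R2 (z=80.0): icy=0.07, none=0.32; AND[min(a, b)] → w = 0.07
R3 (z=72.0): severe=0.06, icy=0.07; AND[min(a, b)] → w = 0.06
R4 (z=51.6): ¬slight=1−0.40=0.60, wet=0.72; AND[min(a, b)] → w = 0.60
R5 (z=32.0): ¬wet=1−0.72=0.28, ¬slight=1−0.40=0.60; AND[min(a, b)] → w = 0.28
Weighted average = (0.06·68.0 + 0.07·80.0 + 0.06·72.0 + 0.60·51.6 + 0.28·32.0) / (0.06 + 0.07 + 0.06 + 0.60 + 0.28)
  = 53.9200 / 1.0700 = 50.39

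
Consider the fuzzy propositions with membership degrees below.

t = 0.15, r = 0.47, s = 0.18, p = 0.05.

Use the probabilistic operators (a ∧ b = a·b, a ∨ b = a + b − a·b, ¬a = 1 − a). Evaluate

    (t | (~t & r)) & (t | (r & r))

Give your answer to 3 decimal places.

~t = 1 − 0.1500 = 0.8500
~t & r = a·b on (0.8500, 0.4700) = 0.3995
t | (~t & r) = a + b − a·b on (0.1500, 0.3995) = 0.4896
r & r = a·b on (0.4700, 0.4700) = 0.2209
t | (r & r) = a + b − a·b on (0.1500, 0.2209) = 0.3378
(t | (~t & r)) & (t | (r & r)) = a·b on (0.4896, 0.3378) = 0.1654

0.165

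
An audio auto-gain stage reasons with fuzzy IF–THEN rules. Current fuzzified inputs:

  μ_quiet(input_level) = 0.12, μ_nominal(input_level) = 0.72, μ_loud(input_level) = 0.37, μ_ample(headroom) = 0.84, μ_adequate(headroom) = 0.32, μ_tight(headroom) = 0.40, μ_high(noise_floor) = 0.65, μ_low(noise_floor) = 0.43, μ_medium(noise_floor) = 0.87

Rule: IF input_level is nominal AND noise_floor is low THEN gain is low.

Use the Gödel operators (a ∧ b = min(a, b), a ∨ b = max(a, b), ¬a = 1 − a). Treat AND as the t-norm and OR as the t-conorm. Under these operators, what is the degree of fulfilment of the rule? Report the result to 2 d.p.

firing strength: nominal=0.72, low=0.43; AND[min(a, b)] → w = 0.43

0.43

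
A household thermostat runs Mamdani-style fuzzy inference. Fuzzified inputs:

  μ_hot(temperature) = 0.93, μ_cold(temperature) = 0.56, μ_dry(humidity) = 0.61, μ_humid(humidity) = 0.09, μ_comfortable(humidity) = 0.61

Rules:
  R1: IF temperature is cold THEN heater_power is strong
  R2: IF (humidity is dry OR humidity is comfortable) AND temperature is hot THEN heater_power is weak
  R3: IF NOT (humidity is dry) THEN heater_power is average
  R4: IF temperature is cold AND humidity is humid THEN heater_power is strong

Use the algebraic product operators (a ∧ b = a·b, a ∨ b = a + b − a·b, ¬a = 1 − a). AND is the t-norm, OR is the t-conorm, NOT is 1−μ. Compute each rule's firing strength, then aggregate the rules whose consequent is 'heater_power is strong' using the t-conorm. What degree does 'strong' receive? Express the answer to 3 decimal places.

R1: cold=0.56 → w = 0.5600
R2: (dry=0.61 OR comfortable=0.61) = 0.8479; AND[a·b] with hot=0.93 → w = 0.7885
R3: ¬dry=1−0.61=0.39 → w = 0.3900
R4: cold=0.56, humid=0.09; AND[a·b] → w = 0.0504
Rules with consequent 'strong': {R1, R4} → strengths 0.5600, 0.0504
Aggregate via t-conorm [a + b − a·b]: 0.5822

0.582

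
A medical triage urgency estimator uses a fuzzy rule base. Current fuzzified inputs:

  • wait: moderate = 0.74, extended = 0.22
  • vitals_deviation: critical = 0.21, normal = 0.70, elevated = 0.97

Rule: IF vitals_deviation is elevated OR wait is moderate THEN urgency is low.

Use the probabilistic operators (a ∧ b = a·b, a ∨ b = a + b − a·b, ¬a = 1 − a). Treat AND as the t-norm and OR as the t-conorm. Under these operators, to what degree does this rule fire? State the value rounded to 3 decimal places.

firing strength: elevated=0.97, moderate=0.74; OR[a + b − a·b] → w = 0.9922

0.992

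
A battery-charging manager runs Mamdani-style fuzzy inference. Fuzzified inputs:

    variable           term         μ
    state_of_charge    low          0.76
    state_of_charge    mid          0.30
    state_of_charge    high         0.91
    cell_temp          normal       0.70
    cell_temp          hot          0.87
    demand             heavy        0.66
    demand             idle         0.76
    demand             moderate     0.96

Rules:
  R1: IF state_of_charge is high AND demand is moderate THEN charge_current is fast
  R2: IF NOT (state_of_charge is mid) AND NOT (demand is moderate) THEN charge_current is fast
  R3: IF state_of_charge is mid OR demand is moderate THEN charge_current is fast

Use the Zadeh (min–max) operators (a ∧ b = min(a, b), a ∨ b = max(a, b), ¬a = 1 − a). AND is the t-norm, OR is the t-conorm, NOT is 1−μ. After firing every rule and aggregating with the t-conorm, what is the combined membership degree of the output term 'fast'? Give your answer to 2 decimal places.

R1: high=0.91, moderate=0.96; AND[min(a, b)] → w = 0.91
R2: ¬mid=1−0.30=0.70, ¬moderate=1−0.96=0.04; AND[min(a, b)] → w = 0.04
R3: mid=0.30, moderate=0.96; OR[max(a, b)] → w = 0.96
Rules with consequent 'fast': {R1, R2, R3} → strengths 0.91, 0.04, 0.96
Aggregate via t-conorm [max(a, b)]: 0.96

0.96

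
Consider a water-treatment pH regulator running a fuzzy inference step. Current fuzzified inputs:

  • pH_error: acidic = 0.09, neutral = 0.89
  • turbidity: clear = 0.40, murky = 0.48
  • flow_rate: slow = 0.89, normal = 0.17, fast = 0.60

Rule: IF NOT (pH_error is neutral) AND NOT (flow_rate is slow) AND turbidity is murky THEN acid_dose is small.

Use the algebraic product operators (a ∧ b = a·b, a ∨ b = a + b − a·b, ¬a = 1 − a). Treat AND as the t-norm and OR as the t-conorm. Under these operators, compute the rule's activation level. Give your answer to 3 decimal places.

firing strength: ¬neutral=1−0.89=0.11, ¬slow=1−0.89=0.11, murky=0.48; AND[a·b] → w = 0.0058

0.006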